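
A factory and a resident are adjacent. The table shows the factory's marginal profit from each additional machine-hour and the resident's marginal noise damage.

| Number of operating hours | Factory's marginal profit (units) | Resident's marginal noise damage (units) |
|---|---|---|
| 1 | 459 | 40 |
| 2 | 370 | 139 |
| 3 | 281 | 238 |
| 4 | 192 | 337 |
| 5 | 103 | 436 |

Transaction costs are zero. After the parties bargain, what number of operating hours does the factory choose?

3

Bargaining reaches the level where marginal profit last exceeds marginal noise damage.
That holds through level 3 (281 ≥ 238) but not at 4 (192 < 337).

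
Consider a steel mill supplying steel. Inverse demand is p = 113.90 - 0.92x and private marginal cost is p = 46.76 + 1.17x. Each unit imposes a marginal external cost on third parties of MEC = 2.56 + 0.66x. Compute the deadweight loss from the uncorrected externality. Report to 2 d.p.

DWL = 102.66

Market equilibrium (private): 46.76 + 1.17x = 113.90 - 0.92x → x_m = 32.1244.
Social marginal cost = private MC + MEC = 49.32 + 1.83x.
Set SMC = demand: 49.32 + 1.83x = 113.90 - 0.92x → x* = 23.4836.
The welfare-loss triangle has base |x_m − x*| and height MEC(x_m) (the vertical gap between SMC and demand is zero at x* and MEC at x_m).
DWL = ½ × 8.6408 × 23.7621 = 102.6618.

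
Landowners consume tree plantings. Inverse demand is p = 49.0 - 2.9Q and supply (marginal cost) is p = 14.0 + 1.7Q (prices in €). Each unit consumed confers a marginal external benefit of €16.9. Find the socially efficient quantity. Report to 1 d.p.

Social marginal benefit = demand + MEB = 65.9 - 2.9Q.
Set SMB = MC: 65.9 - 2.9Q = 14.0 + 1.7Q → Q* = 11.2826.

Q* = 11.3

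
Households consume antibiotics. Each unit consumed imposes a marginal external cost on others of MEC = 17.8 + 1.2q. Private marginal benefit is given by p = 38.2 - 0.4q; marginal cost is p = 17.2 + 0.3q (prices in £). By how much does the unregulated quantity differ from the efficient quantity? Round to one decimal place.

Market equilibrium (private): 17.2 + 0.3q = 38.2 - 0.4q → q_m = 30.0000.
Social marginal benefit = demand − MEC = 20.4 - 1.6q.
Set SMB = MC: 20.4 - 1.6q = 17.2 + 0.3q → q* = 1.6842.
Gap = |30.0000 − 1.6842| = 28.3158.

28.3 units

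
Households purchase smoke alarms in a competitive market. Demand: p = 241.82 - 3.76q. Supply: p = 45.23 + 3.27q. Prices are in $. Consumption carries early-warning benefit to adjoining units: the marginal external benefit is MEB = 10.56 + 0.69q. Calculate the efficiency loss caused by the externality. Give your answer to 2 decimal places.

DWL = $70.30

Market equilibrium (private): 45.23 + 3.27q = 241.82 - 3.76q → q_m = 27.9644.
Social marginal benefit = demand + MEB = 252.38 - 3.07q.
Set SMB = MC: 252.38 - 3.07q = 45.23 + 3.27q → q* = 32.6735.
The welfare-loss triangle has base |q_m − q*| and height MEB(q_m) (the vertical gap between SMB and MC is zero at q* and MEB at q_m).
DWL = ½ × 4.7091 × 29.8555 = 70.2963.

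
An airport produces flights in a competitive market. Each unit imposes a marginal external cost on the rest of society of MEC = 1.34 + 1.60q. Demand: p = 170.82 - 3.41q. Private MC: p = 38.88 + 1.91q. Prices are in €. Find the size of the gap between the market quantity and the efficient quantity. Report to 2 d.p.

5.93 units

Market equilibrium (private): 38.88 + 1.91q = 170.82 - 3.41q → q_m = 24.8008.
Social marginal cost = private MC + MEC = 40.22 + 3.51q.
Set SMC = demand: 40.22 + 3.51q = 170.82 - 3.41q → q* = 18.8728.
Gap = |24.8008 − 18.8728| = 5.9280.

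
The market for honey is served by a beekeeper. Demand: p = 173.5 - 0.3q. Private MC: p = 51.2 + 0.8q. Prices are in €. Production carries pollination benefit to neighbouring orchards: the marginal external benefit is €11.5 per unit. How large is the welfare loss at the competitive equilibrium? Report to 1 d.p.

Market equilibrium (private): 51.2 + 0.8q = 173.5 - 0.3q → q_m = 111.1818.
Social marginal cost = private MC − MEB = 39.7 + 0.8q.
Set SMC = demand: 39.7 + 0.8q = 173.5 - 0.3q → q* = 121.6364.
The welfare-loss triangle has base |q_m − q*| and height MEB(q_m) (the vertical gap between SMC and demand is zero at q* and MEB at q_m).
DWL = ½ × 10.4546 × 11.5000 = 60.1140.

DWL = €60.1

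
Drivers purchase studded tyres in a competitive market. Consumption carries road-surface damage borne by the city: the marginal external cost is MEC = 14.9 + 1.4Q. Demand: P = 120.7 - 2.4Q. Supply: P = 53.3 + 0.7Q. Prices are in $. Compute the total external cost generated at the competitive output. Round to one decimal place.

Market equilibrium (private): 53.3 + 0.7Q = 120.7 - 2.4Q → Q_m = 21.7419.
Total external cost = ∫₀^{Q_m} (14.9 + 1.4Q) dQ = 14.9×21.7419 + ½×1.4×21.7419² = 654.8515.

$654.9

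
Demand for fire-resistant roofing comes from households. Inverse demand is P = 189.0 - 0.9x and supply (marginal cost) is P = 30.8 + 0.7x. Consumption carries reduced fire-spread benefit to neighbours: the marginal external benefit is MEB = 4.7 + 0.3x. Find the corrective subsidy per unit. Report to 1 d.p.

subsidy = 42.3 per unit

Social marginal benefit = demand + MEB = 193.7 - 0.6x.
Set SMB = MC: 193.7 - 0.6x = 30.8 + 0.7x → x* = 125.3077.
The Pigouvian subsidy equals MEB at x*: 4.7 + 0.3×125.3077 = 42.2923.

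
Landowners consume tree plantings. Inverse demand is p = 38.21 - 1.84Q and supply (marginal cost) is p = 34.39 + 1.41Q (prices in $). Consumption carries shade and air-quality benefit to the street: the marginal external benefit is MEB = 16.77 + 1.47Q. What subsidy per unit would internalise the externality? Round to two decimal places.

Social marginal benefit = demand + MEB = 54.98 - 0.37Q.
Set SMB = MC: 54.98 - 0.37Q = 34.39 + 1.41Q → Q* = 11.5674.
The Pigouvian subsidy equals MEB at Q*: 16.77 + 1.47×11.5674 = 33.7741.

subsidy = $33.77 per unit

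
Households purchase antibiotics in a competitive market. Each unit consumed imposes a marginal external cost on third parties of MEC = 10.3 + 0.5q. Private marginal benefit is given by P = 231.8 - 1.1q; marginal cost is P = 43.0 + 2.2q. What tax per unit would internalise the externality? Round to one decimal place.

tax = 33.8 per unit

Social marginal benefit = demand − MEC = 221.5 - 1.6q.
Set SMB = MC: 221.5 - 1.6q = 43.0 + 2.2q → q* = 46.9737.
The Pigouvian tax equals MEC at q*: 10.3 + 0.5×46.9737 = 33.7869.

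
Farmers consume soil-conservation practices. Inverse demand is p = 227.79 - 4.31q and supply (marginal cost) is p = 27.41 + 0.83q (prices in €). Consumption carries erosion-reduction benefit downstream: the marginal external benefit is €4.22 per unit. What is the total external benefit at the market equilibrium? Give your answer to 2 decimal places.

€164.51

Market equilibrium (private): 27.41 + 0.83q = 227.79 - 4.31q → q_m = 38.9844.
Total external benefit = MEB × q_m = 4.22 × 38.9844 = 164.5142.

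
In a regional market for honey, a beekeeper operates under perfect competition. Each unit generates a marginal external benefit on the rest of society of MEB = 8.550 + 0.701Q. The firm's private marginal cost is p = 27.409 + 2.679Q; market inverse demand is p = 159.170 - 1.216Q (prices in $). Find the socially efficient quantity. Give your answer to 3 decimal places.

Q* = 43.930

Social marginal cost = private MC − MEB = 18.859 + 1.978Q.
Set SMC = demand: 18.859 + 1.978Q = 159.170 - 1.216Q → Q* = 43.9296.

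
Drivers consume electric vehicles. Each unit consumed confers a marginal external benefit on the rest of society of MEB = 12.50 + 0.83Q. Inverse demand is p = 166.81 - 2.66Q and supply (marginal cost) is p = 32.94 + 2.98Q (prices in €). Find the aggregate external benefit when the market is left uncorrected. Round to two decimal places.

€530.50

Market equilibrium (private): 32.94 + 2.98Q = 166.81 - 2.66Q → Q_m = 23.7358.
Total external benefit = ∫₀^{Q_m} (12.50 + 0.83Q) dQ = 12.50×23.7358 + ½×0.83×23.7358² = 530.5036.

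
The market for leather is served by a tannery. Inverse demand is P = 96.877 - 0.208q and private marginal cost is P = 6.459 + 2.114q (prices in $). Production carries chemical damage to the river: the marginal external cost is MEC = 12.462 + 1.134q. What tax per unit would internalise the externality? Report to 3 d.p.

tax = $38.041 per unit

Social marginal cost = private MC + MEC = 18.921 + 3.248q.
Set SMC = demand: 18.921 + 3.248q = 96.877 - 0.208q → q* = 22.5567.
The Pigouvian tax equals MEC at q*: 12.462 + 1.134×22.5567 = 38.0413.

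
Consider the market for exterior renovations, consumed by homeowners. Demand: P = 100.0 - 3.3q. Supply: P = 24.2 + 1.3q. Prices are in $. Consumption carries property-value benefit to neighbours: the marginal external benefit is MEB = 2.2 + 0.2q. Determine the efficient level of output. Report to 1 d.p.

Social marginal benefit = demand + MEB = 102.2 - 3.1q.
Set SMB = MC: 102.2 - 3.1q = 24.2 + 1.3q → q* = 17.7273.

q* = 17.7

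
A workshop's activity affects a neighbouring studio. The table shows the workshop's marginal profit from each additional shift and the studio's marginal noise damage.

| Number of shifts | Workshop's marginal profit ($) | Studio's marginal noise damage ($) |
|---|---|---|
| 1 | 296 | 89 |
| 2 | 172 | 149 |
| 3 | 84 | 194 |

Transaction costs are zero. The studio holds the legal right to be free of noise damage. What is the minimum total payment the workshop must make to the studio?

Efficient level: marginal profit ≥ marginal noise damage through level 2, so k* = 2.
With the studio holding the right, the workshop must at least compensate total damage at k*: 89 + 149 = 238.

$238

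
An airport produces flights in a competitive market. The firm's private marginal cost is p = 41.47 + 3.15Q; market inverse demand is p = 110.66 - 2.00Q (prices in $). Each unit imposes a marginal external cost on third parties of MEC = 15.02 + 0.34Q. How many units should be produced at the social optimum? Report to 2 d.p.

Social marginal cost = private MC + MEC = 56.49 + 3.49Q.
Set SMC = demand: 56.49 + 3.49Q = 110.66 - 2.00Q → Q* = 9.8670.

Q* = 9.87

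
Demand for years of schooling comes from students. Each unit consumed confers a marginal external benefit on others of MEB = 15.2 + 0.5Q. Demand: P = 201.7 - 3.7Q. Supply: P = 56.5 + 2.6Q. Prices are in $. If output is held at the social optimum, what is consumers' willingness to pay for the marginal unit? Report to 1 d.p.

Social marginal benefit = demand + MEB = 216.9 - 3.2Q.
Set SMB = MC: 216.9 - 3.2Q = 56.5 + 2.6Q → Q* = 27.6552.
Consumer price on the demand curve at Q*: 201.7 − 3.7×27.6552 = 99.3758.

P = $99.4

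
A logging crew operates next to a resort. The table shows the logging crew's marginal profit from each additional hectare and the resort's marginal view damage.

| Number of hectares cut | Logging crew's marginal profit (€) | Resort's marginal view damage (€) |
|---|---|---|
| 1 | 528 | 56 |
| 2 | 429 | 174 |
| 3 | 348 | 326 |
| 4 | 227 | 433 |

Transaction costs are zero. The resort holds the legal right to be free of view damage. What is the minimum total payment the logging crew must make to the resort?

€556

Efficient level: marginal profit ≥ marginal view damage through level 3, so k* = 3.
With the resort holding the right, the logging crew must at least compensate total damage at k*: 56 + 174 + 326 = 556.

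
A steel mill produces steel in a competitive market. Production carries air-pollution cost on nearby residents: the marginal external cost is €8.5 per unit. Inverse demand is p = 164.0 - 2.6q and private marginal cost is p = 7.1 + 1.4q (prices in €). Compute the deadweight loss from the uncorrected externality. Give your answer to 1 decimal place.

DWL = €9.0

Market equilibrium (private): 7.1 + 1.4q = 164.0 - 2.6q → q_m = 39.2250.
Social marginal cost = private MC + MEC = 15.6 + 1.4q.
Set SMC = demand: 15.6 + 1.4q = 164.0 - 2.6q → q* = 37.1000.
The loss is the area between SMC and demand from q* to q_m; with linear curves that's a triangle of height MEC(q_m).
DWL = ½ × 2.1250 × 8.5000 = 9.0313.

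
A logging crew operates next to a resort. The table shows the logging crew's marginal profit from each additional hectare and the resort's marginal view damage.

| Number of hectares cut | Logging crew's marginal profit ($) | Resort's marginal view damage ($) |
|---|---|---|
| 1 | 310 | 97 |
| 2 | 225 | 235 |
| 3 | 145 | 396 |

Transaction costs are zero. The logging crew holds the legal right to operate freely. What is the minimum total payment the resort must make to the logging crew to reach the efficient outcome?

$370

Left alone the logging crew would choose level 3 (marginal profit stays positive).
Efficient level: k* = 1 (marginal profit ≥ marginal view damage through 1).
The resort must at least cover the logging crew's forgone profit from cutting 3→1: 225 + 145 = 370.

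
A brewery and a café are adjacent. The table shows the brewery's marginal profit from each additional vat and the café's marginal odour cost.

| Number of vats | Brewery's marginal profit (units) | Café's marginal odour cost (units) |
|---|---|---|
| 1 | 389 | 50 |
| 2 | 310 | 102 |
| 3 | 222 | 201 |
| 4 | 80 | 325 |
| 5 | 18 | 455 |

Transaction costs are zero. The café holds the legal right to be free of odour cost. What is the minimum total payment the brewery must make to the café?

Efficient level: marginal profit ≥ marginal odour cost through level 3, so k* = 3.
With the café holding the right, the brewery must at least compensate total damage at k*: 50 + 102 + 201 = 353.

353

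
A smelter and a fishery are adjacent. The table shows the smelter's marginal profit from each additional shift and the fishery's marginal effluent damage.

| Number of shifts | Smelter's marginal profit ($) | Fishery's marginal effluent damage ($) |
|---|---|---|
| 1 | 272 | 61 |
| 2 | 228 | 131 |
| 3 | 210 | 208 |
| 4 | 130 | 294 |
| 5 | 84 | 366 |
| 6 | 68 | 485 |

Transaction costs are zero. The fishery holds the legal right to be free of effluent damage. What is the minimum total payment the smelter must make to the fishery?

$400

Efficient level: marginal profit ≥ marginal effluent damage through level 3, so k* = 3.
With the fishery holding the right, the smelter must at least compensate total damage at k*: 61 + 131 + 208 = 400.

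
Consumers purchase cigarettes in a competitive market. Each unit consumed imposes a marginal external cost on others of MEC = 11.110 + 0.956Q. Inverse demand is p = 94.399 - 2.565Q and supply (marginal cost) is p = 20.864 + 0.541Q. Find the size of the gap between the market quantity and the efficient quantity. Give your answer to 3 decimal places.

8.307 units

Market equilibrium (private): 20.864 + 0.541Q = 94.399 - 2.565Q → Q_m = 23.6751.
Social marginal benefit = demand − MEC = 83.289 - 3.521Q.
Set SMB = MC: 83.289 - 3.521Q = 20.864 + 0.541Q → Q* = 15.3680.
Gap = |23.6751 − 15.3680| = 8.3071.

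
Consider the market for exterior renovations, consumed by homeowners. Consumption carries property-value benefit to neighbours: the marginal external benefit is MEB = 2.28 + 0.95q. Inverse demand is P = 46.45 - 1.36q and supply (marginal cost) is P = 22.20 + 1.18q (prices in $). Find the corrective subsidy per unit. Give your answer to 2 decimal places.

subsidy = $18.13 per unit

Social marginal benefit = demand + MEB = 48.73 - 0.41q.
Set SMB = MC: 48.73 - 0.41q = 22.20 + 1.18q → q* = 16.6855.
The Pigouvian subsidy equals MEB at q*: 2.28 + 0.95×16.6855 = 18.1312.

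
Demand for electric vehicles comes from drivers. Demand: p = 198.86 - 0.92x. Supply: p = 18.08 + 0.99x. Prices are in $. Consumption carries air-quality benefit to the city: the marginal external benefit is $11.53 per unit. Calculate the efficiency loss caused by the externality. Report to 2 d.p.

DWL = $34.80

Market equilibrium (private): 18.08 + 0.99x = 198.86 - 0.92x → x_m = 94.6492.
Social marginal benefit = demand + MEB = 210.39 - 0.92x.
Set SMB = MC: 210.39 - 0.92x = 18.08 + 0.99x → x* = 100.6859.
Between x* and x_m the wedge SMB − MC runs linearly from 0 to MEB(x_m), so the loss is a triangle.
DWL = ½ × 6.0367 × 11.5300 = 34.8016.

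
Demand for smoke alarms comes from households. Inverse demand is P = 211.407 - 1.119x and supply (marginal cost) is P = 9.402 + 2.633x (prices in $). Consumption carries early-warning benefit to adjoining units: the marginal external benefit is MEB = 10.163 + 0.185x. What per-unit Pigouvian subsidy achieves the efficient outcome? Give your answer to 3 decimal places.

subsidy = $21.167 per unit

Social marginal benefit = demand + MEB = 221.570 - 0.934x.
Set SMB = MC: 221.570 - 0.934x = 9.402 + 2.633x → x* = 59.4808.
The Pigouvian subsidy equals MEB at x*: 10.163 + 0.185×59.4808 = 21.1669.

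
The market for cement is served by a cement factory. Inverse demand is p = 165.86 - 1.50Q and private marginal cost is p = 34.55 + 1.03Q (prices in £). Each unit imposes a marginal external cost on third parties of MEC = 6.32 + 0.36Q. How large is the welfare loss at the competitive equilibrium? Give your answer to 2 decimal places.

DWL = £108.17

Market equilibrium (private): 34.55 + 1.03Q = 165.86 - 1.50Q → Q_m = 51.9012.
Social marginal cost = private MC + MEC = 40.87 + 1.39Q.
Set SMC = demand: 40.87 + 1.39Q = 165.86 - 1.50Q → Q* = 43.2491.
The welfare-loss triangle has base |Q_m − Q*| and height MEC(Q_m) (the vertical gap between SMC and demand is zero at Q* and MEC at Q_m).
DWL = ½ × 8.6521 × 25.0044 = 108.1703.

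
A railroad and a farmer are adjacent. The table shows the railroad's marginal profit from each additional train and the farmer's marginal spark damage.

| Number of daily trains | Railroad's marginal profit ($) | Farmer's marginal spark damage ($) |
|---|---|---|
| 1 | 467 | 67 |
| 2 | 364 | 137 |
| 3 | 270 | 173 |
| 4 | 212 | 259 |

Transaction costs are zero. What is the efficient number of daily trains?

3

Bargaining reaches the level where marginal profit last exceeds marginal spark damage.
That holds through level 3 (270 ≥ 173) but not at 4 (212 < 259).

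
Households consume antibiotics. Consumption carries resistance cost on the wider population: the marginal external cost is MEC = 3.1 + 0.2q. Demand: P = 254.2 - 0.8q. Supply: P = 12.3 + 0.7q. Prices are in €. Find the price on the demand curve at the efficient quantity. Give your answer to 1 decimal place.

P = €141.8

Social marginal benefit = demand − MEC = 251.1 - q.
Set SMB = MC: 251.1 - q = 12.3 + 0.7q → q* = 140.4706.
Consumer price on the demand curve at q*: 254.2 − 0.8×140.4706 = 141.8235.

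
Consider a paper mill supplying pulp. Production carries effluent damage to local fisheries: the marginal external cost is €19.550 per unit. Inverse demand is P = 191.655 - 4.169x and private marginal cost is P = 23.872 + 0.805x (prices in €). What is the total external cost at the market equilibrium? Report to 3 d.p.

€659.461

Market equilibrium (private): 23.872 + 0.805x = 191.655 - 4.169x → x_m = 33.7320.
Total external cost = MEC × x_m = 19.550 × 33.7320 = 659.4606.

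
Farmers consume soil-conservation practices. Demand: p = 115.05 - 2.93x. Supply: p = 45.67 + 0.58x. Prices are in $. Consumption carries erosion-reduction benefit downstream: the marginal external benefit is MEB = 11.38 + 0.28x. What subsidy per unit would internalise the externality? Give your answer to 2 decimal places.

subsidy = $18.38 per unit

Social marginal benefit = demand + MEB = 126.43 - 2.65x.
Set SMB = MC: 126.43 - 2.65x = 45.67 + 0.58x → x* = 25.0031.
The Pigouvian subsidy equals MEB at x*: 11.38 + 0.28×25.0031 = 18.3809.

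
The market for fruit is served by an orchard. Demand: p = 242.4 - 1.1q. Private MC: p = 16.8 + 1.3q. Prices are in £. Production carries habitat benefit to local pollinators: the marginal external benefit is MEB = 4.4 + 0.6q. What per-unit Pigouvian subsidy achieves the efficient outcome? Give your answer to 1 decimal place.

subsidy = £81.1 per unit

Social marginal cost = private MC − MEB = 12.4 + 0.7q.
Set SMC = demand: 12.4 + 0.7q = 242.4 - 1.1q → q* = 127.7778.
The Pigouvian subsidy equals MEB at q*: 4.4 + 0.6×127.7778 = 81.0667.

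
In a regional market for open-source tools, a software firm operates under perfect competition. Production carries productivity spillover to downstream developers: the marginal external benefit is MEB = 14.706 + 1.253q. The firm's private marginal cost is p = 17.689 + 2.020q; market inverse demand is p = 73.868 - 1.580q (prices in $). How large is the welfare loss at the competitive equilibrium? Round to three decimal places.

Market equilibrium (private): 17.689 + 2.020q = 73.868 - 1.580q → q_m = 15.6053.
Social marginal cost = private MC − MEB = 2.983 + 0.767q.
Set SMC = demand: 2.983 + 0.767q = 73.868 - 1.580q → q* = 30.2024.
The welfare-loss triangle has base |q_m − q*| and height MEB(q_m) (the vertical gap between SMC and demand is zero at q* and MEB at q_m).
DWL = ½ × 14.5971 × 34.2594 = 250.0439.

DWL = $250.044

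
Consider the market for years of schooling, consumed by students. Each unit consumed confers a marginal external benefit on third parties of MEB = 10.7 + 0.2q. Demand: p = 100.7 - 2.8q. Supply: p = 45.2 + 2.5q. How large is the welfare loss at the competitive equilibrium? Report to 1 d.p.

Market equilibrium (private): 45.2 + 2.5q = 100.7 - 2.8q → q_m = 10.4717.
Social marginal benefit = demand + MEB = 111.4 - 2.6q.
Set SMB = MC: 111.4 - 2.6q = 45.2 + 2.5q → q* = 12.9804.
Height of the DWL triangle at q_m is SMB(q_m) − MC(q_m) = MEB(q_m) = 12.7943.
DWL = ½ × 2.5087 × 12.7943 = 16.0485.

DWL = 16.0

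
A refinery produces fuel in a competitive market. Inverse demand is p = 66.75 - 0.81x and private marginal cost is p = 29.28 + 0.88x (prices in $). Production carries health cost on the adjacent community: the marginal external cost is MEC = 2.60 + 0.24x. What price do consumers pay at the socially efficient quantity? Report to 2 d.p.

P = $52.12

Social marginal cost = private MC + MEC = 31.88 + 1.12x.
Set SMC = demand: 31.88 + 1.12x = 66.75 - 0.81x → x* = 18.0674.
Consumer price on the demand curve at x*: 66.75 − 0.81×18.0674 = 52.1154.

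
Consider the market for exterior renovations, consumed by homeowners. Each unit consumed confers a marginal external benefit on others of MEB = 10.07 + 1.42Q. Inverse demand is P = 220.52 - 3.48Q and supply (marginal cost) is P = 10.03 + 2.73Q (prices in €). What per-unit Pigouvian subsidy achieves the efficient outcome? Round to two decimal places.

Social marginal benefit = demand + MEB = 230.59 - 2.06Q.
Set SMB = MC: 230.59 - 2.06Q = 10.03 + 2.73Q → Q* = 46.0459.
The Pigouvian subsidy equals MEB at Q*: 10.07 + 1.42×46.0459 = 75.4552.

subsidy = €75.46 per unit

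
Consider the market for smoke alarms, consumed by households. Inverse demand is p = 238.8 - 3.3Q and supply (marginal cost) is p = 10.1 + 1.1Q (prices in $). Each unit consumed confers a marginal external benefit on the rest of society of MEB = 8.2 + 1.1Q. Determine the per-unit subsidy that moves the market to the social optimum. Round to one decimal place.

subsidy = $87.2 per unit

Social marginal benefit = demand + MEB = 247.0 - 2.2Q.
Set SMB = MC: 247.0 - 2.2Q = 10.1 + 1.1Q → Q* = 71.7879.
The Pigouvian subsidy equals MEB at Q*: 8.2 + 1.1×71.7879 = 87.1667.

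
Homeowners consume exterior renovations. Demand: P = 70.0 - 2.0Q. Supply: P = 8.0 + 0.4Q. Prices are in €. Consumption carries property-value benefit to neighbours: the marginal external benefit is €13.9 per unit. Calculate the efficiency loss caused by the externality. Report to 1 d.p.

DWL = €40.3

Market equilibrium (private): 8.0 + 0.4Q = 70.0 - 2.0Q → Q_m = 25.8333.
Social marginal benefit = demand + MEB = 83.9 - 2.0Q.
Set SMB = MC: 83.9 - 2.0Q = 8.0 + 0.4Q → Q* = 31.6250.
The welfare-loss triangle has base |Q_m − Q*| and height MEB(Q_m) (the vertical gap between SMB and MC is zero at Q* and MEB at Q_m).
DWL = ½ × 5.7917 × 13.9000 = 40.2523.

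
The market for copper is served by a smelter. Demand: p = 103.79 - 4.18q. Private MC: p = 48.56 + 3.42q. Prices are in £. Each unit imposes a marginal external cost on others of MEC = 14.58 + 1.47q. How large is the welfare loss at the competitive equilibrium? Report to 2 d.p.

Market equilibrium (private): 48.56 + 3.42q = 103.79 - 4.18q → q_m = 7.2671.
Social marginal cost = private MC + MEC = 63.14 + 4.89q.
Set SMC = demand: 63.14 + 4.89q = 103.79 - 4.18q → q* = 4.4818.
Between q* and q_m the wedge SMC − demand runs linearly from 0 to MEC(q_m), so the loss is a triangle.
DWL = ½ × 2.7853 × 25.2626 = 35.1820.

DWL = £35.18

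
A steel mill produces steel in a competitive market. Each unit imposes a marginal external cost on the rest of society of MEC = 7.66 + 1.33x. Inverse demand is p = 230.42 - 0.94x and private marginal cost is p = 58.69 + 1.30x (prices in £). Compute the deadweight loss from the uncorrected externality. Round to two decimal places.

Market equilibrium (private): 58.69 + 1.30x = 230.42 - 0.94x → x_m = 76.6652.
Social marginal cost = private MC + MEC = 66.35 + 2.63x.
Set SMC = demand: 66.35 + 2.63x = 230.42 - 0.94x → x* = 45.9580.
The loss is the area between SMC and demand from x* to x_m; with linear curves that's a triangle of height MEC(x_m).
DWL = ½ × 30.7072 × 109.6247 = 1683.1338.

DWL = £1683.13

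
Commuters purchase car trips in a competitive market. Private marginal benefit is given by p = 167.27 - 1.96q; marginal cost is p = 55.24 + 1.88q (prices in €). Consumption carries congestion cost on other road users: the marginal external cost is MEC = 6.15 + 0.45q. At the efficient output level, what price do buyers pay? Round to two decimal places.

Social marginal benefit = demand − MEC = 161.12 - 2.41q.
Set SMB = MC: 161.12 - 2.41q = 55.24 + 1.88q → q* = 24.6807.
Consumer price on the demand curve at q*: 167.27 − 1.96×24.6807 = 118.8958.

P = €118.90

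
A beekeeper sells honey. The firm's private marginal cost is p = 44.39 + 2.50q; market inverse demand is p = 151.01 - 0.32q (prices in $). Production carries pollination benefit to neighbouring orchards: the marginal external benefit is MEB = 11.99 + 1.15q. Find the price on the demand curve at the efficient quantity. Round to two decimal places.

P = $128.28

Social marginal cost = private MC − MEB = 32.40 + 1.35q.
Set SMC = demand: 32.40 + 1.35q = 151.01 - 0.32q → q* = 71.0240.
Consumer price on the demand curve at q*: 151.01 − 0.32×71.0240 = 128.2823.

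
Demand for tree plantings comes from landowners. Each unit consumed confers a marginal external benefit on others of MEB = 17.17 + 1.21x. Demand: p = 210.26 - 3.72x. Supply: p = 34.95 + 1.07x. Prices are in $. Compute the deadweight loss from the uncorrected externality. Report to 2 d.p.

DWL = $527.47

Market equilibrium (private): 34.95 + 1.07x = 210.26 - 3.72x → x_m = 36.5992.
Social marginal benefit = demand + MEB = 227.43 - 2.51x.
Set SMB = MC: 227.43 - 2.51x = 34.95 + 1.07x → x* = 53.7654.
The welfare-loss triangle has base |x_m − x*| and height MEB(x_m) (the vertical gap between SMB and MC is zero at x* and MEB at x_m).
DWL = ½ × 17.1662 × 61.4550 = 527.4744.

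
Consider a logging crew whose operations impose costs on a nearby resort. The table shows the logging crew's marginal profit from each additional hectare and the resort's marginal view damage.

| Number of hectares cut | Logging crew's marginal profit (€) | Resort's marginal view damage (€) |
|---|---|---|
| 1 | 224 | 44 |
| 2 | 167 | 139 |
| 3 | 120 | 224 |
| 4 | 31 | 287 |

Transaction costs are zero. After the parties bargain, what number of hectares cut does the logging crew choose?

2

Bargaining reaches the level where marginal profit last exceeds marginal view damage.
That holds through level 2 (167 ≥ 139) but not at 3 (120 < 224).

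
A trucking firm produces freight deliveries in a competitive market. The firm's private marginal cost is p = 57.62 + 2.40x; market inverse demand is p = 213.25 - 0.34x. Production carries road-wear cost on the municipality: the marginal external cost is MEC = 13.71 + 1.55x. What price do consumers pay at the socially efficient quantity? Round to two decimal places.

P = 202.00

Social marginal cost = private MC + MEC = 71.33 + 3.95x.
Set SMC = demand: 71.33 + 3.95x = 213.25 - 0.34x → x* = 33.0816.
Consumer price on the demand curve at x*: 213.25 − 0.34×33.0816 = 202.0023.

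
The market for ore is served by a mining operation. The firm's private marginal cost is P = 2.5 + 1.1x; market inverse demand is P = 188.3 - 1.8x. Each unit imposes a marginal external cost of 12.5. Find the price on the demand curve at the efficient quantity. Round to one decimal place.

P = 80.7

Social marginal cost = private MC + MEC = 15.0 + 1.1x.
Set SMC = demand: 15.0 + 1.1x = 188.3 - 1.8x → x* = 59.7586.
Consumer price on the demand curve at x*: 188.3 − 1.8×59.7586 = 80.7345.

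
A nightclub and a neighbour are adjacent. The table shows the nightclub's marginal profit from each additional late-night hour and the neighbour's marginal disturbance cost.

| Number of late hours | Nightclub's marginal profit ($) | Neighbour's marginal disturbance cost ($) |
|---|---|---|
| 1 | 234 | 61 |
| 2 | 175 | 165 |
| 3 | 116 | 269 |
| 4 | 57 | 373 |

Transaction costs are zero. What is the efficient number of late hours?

2

Bargaining reaches the level where marginal profit last exceeds marginal disturbance cost.
That holds through level 2 (175 ≥ 165) but not at 3 (116 < 269).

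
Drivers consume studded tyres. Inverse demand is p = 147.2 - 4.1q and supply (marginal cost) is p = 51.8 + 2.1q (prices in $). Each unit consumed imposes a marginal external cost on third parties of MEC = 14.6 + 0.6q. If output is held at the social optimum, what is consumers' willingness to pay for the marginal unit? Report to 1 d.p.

Social marginal benefit = demand − MEC = 132.6 - 4.7q.
Set SMB = MC: 132.6 - 4.7q = 51.8 + 2.1q → q* = 11.8824.
Consumer price on the demand curve at q*: 147.2 − 4.1×11.8824 = 98.4822.

P = $98.5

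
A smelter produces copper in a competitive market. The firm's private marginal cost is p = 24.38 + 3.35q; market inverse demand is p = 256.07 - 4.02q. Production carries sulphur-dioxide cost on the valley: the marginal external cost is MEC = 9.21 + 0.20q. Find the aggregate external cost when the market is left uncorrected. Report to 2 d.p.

388.36

Market equilibrium (private): 24.38 + 3.35q = 256.07 - 4.02q → q_m = 31.4369.
Total external cost = ∫₀^{q_m} (9.21 + 0.20q) dq = 9.21×31.4369 + ½×0.20×31.4369² = 388.3617.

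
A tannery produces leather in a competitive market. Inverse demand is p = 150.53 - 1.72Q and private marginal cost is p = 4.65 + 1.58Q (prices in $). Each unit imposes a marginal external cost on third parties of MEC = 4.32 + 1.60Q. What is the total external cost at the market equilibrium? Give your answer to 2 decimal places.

Market equilibrium (private): 4.65 + 1.58Q = 150.53 - 1.72Q → Q_m = 44.2061.
Total external cost = ∫₀^{Q_m} (4.32 + 1.60Q) dQ = 4.32×44.2061 + ½×1.60×44.2061² = 1754.3138.

$1754.31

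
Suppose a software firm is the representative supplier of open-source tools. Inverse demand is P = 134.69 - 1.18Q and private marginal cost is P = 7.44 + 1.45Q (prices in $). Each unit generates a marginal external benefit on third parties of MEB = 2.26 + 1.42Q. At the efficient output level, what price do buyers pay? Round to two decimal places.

P = $8.39

Social marginal cost = private MC − MEB = 5.18 + 0.03Q.
Set SMC = demand: 5.18 + 0.03Q = 134.69 - 1.18Q → Q* = 107.0331.
Consumer price on the demand curve at Q*: 134.69 − 1.18×107.0331 = 8.3909.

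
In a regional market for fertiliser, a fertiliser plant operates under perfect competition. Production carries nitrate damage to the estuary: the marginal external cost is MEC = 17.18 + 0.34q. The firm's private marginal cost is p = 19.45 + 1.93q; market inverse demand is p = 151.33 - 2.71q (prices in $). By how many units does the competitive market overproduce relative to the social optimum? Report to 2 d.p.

Market equilibrium (private): 19.45 + 1.93q = 151.33 - 2.71q → q_m = 28.4224.
Social marginal cost = private MC + MEC = 36.63 + 2.27q.
Set SMC = demand: 36.63 + 2.27q = 151.33 - 2.71q → q* = 23.0321.
Gap = |28.4224 − 23.0321| = 5.3903.

5.39 units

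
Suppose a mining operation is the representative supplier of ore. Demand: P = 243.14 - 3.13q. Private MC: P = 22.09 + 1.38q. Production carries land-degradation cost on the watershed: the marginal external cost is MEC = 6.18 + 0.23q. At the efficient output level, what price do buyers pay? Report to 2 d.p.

Social marginal cost = private MC + MEC = 28.27 + 1.61q.
Set SMC = demand: 28.27 + 1.61q = 243.14 - 3.13q → q* = 45.3312.
Consumer price on the demand curve at q*: 243.14 − 3.13×45.3312 = 101.2533.

P = 101.25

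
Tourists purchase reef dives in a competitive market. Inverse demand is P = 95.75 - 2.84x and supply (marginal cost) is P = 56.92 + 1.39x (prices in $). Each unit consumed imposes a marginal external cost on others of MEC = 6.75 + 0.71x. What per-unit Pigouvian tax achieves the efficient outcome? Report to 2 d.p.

Social marginal benefit = demand − MEC = 89.00 - 3.55x.
Set SMB = MC: 89.00 - 3.55x = 56.92 + 1.39x → x* = 6.4939.
The Pigouvian tax equals MEC at x*: 6.75 + 0.71×6.4939 = 11.3607.

tax = $11.36 per unit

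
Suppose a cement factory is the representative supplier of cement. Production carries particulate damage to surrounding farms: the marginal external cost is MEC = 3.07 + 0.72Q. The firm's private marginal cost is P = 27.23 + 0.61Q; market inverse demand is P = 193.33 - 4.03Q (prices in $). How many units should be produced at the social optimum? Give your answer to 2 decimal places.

Q* = 30.42

Social marginal cost = private MC + MEC = 30.30 + 1.33Q.
Set SMC = demand: 30.30 + 1.33Q = 193.33 - 4.03Q → Q* = 30.4160.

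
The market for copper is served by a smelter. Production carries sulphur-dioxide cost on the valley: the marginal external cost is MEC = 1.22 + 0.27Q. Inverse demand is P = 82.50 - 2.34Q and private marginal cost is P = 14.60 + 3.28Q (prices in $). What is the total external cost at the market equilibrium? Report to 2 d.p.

Market equilibrium (private): 14.60 + 3.28Q = 82.50 - 2.34Q → Q_m = 12.0819.
Total external cost = ∫₀^{Q_m} (1.22 + 0.27Q) dQ = 1.22×12.0819 + ½×0.27×12.0819² = 34.4462.

$34.45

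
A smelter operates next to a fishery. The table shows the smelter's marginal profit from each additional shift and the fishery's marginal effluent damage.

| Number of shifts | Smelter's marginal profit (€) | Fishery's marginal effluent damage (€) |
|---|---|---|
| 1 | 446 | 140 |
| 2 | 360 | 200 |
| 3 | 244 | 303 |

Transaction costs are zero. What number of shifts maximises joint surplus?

2

Bargaining reaches the level where marginal profit last exceeds marginal effluent damage.
That holds through level 2 (360 ≥ 200) but not at 3 (244 < 303).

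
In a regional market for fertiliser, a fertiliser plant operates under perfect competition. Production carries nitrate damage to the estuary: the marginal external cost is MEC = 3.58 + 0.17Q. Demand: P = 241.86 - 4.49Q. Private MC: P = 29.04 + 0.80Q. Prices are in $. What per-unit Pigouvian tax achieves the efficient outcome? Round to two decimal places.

Social marginal cost = private MC + MEC = 32.62 + 0.97Q.
Set SMC = demand: 32.62 + 0.97Q = 241.86 - 4.49Q → Q* = 38.3223.
The Pigouvian tax equals MEC at Q*: 3.58 + 0.17×38.3223 = 10.0948.

tax = $10.09 per unit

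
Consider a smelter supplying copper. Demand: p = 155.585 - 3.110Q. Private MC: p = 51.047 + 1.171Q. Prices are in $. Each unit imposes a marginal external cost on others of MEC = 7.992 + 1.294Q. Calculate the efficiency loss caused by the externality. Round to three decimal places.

DWL = $140.573

Market equilibrium (private): 51.047 + 1.171Q = 155.585 - 3.110Q → Q_m = 24.4191.
Social marginal cost = private MC + MEC = 59.039 + 2.465Q.
Set SMC = demand: 59.039 + 2.465Q = 155.585 - 3.110Q → Q* = 17.3177.
The welfare-loss triangle has base |Q_m − Q*| and height MEC(Q_m) (the vertical gap between SMC and demand is zero at Q* and MEC at Q_m).
DWL = ½ × 7.1014 × 39.5903 = 140.5733.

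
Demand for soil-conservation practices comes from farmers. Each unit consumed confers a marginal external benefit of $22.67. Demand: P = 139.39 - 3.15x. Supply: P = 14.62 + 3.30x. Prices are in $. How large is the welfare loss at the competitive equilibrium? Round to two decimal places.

DWL = $39.84

Market equilibrium (private): 14.62 + 3.30x = 139.39 - 3.15x → x_m = 19.3442.
Social marginal benefit = demand + MEB = 162.06 - 3.15x.
Set SMB = MC: 162.06 - 3.15x = 14.62 + 3.30x → x* = 22.8589.
The welfare-loss triangle has base |x_m − x*| and height MEB(x_m) (the vertical gap between SMB and MC is zero at x* and MEB at x_m).
DWL = ½ × 3.5147 × 22.6700 = 39.8391.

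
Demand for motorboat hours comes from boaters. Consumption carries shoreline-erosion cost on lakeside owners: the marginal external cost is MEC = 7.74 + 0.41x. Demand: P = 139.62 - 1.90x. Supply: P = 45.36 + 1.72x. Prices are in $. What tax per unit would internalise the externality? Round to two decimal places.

Social marginal benefit = demand − MEC = 131.88 - 2.31x.
Set SMB = MC: 131.88 - 2.31x = 45.36 + 1.72x → x* = 21.4690.
The Pigouvian tax equals MEC at x*: 7.74 + 0.41×21.4690 = 16.5423.

tax = $16.54 per unit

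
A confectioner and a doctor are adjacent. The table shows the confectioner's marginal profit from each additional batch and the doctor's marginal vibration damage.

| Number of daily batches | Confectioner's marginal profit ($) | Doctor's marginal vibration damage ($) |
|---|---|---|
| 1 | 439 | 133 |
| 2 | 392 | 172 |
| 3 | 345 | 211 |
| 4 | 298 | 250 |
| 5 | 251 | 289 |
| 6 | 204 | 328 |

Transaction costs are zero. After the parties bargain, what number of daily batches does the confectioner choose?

Bargaining reaches the level where marginal profit last exceeds marginal vibration damage.
That holds through level 4 (298 ≥ 250) but not at 5 (251 < 289).

4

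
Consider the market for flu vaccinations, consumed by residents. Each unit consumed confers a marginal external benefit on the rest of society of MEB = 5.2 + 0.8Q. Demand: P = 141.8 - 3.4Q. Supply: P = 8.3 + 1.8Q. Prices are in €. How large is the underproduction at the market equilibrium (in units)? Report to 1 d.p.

Market equilibrium (private): 8.3 + 1.8Q = 141.8 - 3.4Q → Q_m = 25.6731.
Social marginal benefit = demand + MEB = 147.0 - 2.6Q.
Set SMB = MC: 147.0 - 2.6Q = 8.3 + 1.8Q → Q* = 31.5227.
Gap = |25.6731 − 31.5227| = 5.8496.

5.8 units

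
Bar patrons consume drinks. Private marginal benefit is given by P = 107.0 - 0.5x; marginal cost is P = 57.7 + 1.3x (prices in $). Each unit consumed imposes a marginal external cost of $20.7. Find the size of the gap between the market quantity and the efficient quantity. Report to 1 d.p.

11.5 units

Market equilibrium (private): 57.7 + 1.3x = 107.0 - 0.5x → x_m = 27.3889.
Social marginal benefit = demand − MEC = 86.3 - 0.5x.
Set SMB = MC: 86.3 - 0.5x = 57.7 + 1.3x → x* = 15.8889.
Gap = |27.3889 − 15.8889| = 11.5000.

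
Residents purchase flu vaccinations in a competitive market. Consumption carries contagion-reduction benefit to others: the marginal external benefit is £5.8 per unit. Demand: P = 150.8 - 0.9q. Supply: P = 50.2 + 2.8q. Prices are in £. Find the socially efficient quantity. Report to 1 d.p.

q* = 28.8

Social marginal benefit = demand + MEB = 156.6 - 0.9q.
Set SMB = MC: 156.6 - 0.9q = 50.2 + 2.8q → q* = 28.7568.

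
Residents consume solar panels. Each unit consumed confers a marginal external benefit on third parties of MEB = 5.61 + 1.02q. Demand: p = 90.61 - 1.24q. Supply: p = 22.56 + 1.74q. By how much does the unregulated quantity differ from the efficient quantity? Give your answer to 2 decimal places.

Market equilibrium (private): 22.56 + 1.74q = 90.61 - 1.24q → q_m = 22.8356.
Social marginal benefit = demand + MEB = 96.22 - 0.22q.
Set SMB = MC: 96.22 - 0.22q = 22.56 + 1.74q → q* = 37.5816.
Gap = |22.8356 − 37.5816| = 14.7460.

14.75 units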